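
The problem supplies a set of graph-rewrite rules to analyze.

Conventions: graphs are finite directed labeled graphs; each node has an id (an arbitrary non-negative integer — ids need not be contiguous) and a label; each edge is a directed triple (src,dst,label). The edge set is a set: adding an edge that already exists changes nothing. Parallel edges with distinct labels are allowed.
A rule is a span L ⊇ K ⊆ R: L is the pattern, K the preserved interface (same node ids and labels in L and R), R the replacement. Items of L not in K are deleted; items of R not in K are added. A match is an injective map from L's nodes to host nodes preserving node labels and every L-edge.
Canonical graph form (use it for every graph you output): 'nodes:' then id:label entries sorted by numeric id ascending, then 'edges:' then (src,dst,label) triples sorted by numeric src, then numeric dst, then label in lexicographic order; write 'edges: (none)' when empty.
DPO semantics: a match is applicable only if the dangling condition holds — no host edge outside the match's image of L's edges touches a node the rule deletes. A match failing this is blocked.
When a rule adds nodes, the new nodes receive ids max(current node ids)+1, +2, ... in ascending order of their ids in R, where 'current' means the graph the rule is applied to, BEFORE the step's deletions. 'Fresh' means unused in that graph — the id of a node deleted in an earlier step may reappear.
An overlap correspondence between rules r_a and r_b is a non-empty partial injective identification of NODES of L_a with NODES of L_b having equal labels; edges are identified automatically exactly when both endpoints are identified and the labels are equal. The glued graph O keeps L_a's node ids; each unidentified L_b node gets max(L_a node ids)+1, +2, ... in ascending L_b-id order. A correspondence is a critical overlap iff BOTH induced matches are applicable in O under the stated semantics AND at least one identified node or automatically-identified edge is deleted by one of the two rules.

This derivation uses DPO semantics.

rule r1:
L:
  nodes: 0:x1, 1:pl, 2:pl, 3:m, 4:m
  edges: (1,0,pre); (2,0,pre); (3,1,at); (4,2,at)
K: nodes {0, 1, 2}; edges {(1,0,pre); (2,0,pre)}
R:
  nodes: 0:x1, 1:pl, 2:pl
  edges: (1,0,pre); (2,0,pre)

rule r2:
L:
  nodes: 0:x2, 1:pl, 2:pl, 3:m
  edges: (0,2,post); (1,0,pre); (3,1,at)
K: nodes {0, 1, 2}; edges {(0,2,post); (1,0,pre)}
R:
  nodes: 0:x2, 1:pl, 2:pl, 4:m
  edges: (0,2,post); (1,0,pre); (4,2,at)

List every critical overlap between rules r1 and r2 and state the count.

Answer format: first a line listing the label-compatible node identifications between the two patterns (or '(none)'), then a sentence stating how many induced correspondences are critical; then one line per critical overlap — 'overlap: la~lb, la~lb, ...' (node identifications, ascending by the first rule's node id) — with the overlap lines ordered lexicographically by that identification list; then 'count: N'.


label-compatible node identifications between L(r1) and L(r2): 1~1, 1~2, 2~1, 2~2, 3~3, 4~3
4 of the induced correspondences are critical overlaps of r1 and r2.
overlap: 1~1, 2~2, 3~3
overlap: 1~1, 3~3
overlap: 1~2, 2~1, 4~3
overlap: 2~1, 4~3
count: 4


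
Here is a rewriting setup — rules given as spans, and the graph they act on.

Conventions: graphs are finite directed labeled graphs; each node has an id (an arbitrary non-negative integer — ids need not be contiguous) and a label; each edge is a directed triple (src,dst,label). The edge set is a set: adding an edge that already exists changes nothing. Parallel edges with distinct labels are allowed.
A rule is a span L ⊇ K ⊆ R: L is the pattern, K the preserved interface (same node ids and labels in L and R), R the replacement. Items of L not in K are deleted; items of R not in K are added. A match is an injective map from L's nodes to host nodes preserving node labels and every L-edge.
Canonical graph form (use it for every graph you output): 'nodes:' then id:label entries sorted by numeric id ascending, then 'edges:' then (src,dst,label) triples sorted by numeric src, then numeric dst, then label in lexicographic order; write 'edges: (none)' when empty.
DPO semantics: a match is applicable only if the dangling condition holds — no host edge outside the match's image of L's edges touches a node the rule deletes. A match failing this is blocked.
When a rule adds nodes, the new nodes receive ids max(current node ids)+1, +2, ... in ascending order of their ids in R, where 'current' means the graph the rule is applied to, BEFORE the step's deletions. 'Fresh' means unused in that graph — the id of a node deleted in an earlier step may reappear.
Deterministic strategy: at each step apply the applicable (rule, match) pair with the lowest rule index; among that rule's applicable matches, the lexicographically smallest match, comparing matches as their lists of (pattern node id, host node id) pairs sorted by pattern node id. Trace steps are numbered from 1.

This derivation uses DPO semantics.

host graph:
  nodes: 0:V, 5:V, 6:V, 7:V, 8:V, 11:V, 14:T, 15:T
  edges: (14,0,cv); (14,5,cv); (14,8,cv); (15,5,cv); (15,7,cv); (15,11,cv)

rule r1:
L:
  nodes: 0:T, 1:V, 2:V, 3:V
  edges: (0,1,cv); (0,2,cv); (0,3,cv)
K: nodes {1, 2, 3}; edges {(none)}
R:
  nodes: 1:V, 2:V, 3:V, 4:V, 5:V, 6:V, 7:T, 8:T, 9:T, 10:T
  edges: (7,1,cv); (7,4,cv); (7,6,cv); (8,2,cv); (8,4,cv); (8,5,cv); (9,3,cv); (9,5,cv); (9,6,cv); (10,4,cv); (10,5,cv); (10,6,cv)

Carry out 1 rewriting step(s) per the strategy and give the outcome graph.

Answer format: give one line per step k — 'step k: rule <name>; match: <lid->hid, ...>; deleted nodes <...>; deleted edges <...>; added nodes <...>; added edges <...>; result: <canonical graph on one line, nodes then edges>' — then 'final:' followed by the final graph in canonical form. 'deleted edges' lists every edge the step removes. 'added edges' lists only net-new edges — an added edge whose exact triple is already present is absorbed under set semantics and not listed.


step 1: rule r1; match: 0->14, 1->0, 2->5, 3->8; deleted nodes 14; deleted edges (14,0,cv); (14,5,cv); (14,8,cv); added nodes 16, 17, 18, 19, 20, 21, 22; added edges (19,0,cv); (19,16,cv); (19,18,cv); (20,5,cv); (20,16,cv); (20,17,cv); (21,8,cv); (21,17,cv); (21,18,cv); (22,16,cv); (22,17,cv); (22,18,cv); result: nodes: 0:V, 5:V, 6:V, 7:V, 8:V, 11:V, 15:T, 16:V, 17:V, 18:V, 19:T, 20:T, 21:T, 22:T edges: (15,5,cv); (15,7,cv); (15,11,cv); (19,0,cv); (19,16,cv); (19,18,cv); (20,5,cv); (20,16,cv); (20,17,cv); (21,8,cv); (21,17,cv); (21,18,cv); (22,16,cv); (22,17,cv); (22,18,cv)
final:
nodes: 0:V, 5:V, 6:V, 7:V, 8:V, 11:V, 15:T, 16:V, 17:V, 18:V, 19:T, 20:T, 21:T, 22:T
edges: (15,5,cv); (15,7,cv); (15,11,cv); (19,0,cv); (19,16,cv); (19,18,cv); (20,5,cv); (20,16,cv); (20,17,cv); (21,8,cv); (21,17,cv); (21,18,cv); (22,16,cv); (22,17,cv); (22,18,cv)


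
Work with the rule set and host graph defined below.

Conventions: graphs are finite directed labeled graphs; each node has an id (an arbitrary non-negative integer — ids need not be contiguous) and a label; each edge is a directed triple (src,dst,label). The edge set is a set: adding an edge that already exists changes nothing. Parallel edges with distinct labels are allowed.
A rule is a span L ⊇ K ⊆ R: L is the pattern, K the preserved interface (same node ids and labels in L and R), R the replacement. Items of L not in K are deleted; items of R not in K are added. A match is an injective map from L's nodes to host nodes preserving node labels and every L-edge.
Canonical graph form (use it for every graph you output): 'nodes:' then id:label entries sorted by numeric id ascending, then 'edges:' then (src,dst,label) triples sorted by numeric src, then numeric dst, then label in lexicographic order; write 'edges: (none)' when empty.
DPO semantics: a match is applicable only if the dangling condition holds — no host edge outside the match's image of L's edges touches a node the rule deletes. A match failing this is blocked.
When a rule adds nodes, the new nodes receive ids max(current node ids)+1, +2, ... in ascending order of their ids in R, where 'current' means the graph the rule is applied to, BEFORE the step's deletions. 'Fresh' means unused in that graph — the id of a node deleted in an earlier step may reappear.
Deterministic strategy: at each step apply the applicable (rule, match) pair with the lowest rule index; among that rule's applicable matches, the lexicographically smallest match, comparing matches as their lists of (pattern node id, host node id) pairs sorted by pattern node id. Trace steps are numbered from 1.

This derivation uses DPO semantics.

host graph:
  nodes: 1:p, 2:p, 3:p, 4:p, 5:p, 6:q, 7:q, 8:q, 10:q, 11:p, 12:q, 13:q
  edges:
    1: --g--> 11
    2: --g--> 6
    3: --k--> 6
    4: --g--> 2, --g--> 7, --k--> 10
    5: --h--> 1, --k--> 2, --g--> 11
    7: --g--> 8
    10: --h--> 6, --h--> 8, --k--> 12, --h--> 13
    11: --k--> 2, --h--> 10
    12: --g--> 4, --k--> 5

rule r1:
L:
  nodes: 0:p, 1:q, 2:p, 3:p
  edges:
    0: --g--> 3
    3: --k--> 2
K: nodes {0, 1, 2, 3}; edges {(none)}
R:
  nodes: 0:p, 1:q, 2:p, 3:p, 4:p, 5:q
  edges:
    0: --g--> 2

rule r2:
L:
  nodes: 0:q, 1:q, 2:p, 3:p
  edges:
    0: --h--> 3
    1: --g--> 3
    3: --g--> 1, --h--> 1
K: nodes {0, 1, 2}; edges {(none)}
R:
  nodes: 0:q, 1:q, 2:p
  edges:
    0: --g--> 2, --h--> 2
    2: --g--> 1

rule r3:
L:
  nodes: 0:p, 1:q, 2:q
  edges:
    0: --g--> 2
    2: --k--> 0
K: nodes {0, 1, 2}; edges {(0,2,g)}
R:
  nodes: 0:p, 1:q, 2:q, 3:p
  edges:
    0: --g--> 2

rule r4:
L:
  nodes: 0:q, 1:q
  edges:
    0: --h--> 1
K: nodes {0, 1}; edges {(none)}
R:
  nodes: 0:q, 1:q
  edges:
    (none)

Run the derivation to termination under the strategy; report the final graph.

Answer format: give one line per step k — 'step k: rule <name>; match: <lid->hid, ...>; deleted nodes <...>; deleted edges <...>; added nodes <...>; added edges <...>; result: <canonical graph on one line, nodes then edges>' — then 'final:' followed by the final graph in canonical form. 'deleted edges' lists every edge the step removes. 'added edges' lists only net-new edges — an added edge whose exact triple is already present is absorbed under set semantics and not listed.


step 1: rule r1; match: 0->1, 1->6, 2->2, 3->11; deleted nodes (none); deleted edges (1,11,g); (11,2,k); added nodes 14, 15; added edges (1,2,g); result: nodes: 1:p, 2:p, 3:p, 4:p, 5:p, 6:q, 7:q, 8:q, 10:q, 11:p, 12:q, 13:q, 14:p, 15:q edges: (1,2,g); (2,6,g); (3,6,k); (4,2,g); (4,7,g); (4,10,k); (5,1,h); (5,2,k); (5,11,g); (7,8,g); (10,6,h); (10,8,h); (10,12,k); (10,13,h); (11,10,h); (12,4,g); (12,5,k)
step 2: rule r4; match: 0->10, 1->6; deleted nodes (none); deleted edges (10,6,h); added nodes (none); added edges (none); result: nodes: 1:p, 2:p, 3:p, 4:p, 5:p, 6:q, 7:q, 8:q, 10:q, 11:p, 12:q, 13:q, 14:p, 15:q edges: (1,2,g); (2,6,g); (3,6,k); (4,2,g); (4,7,g); (4,10,k); (5,1,h); (5,2,k); (5,11,g); (7,8,g); (10,8,h); (10,12,k); (10,13,h); (11,10,h); (12,4,g); (12,5,k)
step 3: rule r4; match: 0->10, 1->8; deleted nodes (none); deleted edges (10,8,h); added nodes (none); added edges (none); result: nodes: 1:p, 2:p, 3:p, 4:p, 5:p, 6:q, 7:q, 8:q, 10:q, 11:p, 12:q, 13:q, 14:p, 15:q edges: (1,2,g); (2,6,g); (3,6,k); (4,2,g); (4,7,g); (4,10,k); (5,1,h); (5,2,k); (5,11,g); (7,8,g); (10,12,k); (10,13,h); (11,10,h); (12,4,g); (12,5,k)
step 4: rule r4; match: 0->10, 1->13; deleted nodes (none); deleted edges (10,13,h); added nodes (none); added edges (none); result: nodes: 1:p, 2:p, 3:p, 4:p, 5:p, 6:q, 7:q, 8:q, 10:q, 11:p, 12:q, 13:q, 14:p, 15:q edges: (1,2,g); (2,6,g); (3,6,k); (4,2,g); (4,7,g); (4,10,k); (5,1,h); (5,2,k); (5,11,g); (7,8,g); (10,12,k); (11,10,h); (12,4,g); (12,5,k)
final:
nodes: 1:p, 2:p, 3:p, 4:p, 5:p, 6:q, 7:q, 8:q, 10:q, 11:p, 12:q, 13:q, 14:p, 15:q
edges: (1,2,g); (2,6,g); (3,6,k); (4,2,g); (4,7,g); (4,10,k); (5,1,h); (5,2,k); (5,11,g); (7,8,g); (10,12,k); (11,10,h); (12,4,g); (12,5,k)


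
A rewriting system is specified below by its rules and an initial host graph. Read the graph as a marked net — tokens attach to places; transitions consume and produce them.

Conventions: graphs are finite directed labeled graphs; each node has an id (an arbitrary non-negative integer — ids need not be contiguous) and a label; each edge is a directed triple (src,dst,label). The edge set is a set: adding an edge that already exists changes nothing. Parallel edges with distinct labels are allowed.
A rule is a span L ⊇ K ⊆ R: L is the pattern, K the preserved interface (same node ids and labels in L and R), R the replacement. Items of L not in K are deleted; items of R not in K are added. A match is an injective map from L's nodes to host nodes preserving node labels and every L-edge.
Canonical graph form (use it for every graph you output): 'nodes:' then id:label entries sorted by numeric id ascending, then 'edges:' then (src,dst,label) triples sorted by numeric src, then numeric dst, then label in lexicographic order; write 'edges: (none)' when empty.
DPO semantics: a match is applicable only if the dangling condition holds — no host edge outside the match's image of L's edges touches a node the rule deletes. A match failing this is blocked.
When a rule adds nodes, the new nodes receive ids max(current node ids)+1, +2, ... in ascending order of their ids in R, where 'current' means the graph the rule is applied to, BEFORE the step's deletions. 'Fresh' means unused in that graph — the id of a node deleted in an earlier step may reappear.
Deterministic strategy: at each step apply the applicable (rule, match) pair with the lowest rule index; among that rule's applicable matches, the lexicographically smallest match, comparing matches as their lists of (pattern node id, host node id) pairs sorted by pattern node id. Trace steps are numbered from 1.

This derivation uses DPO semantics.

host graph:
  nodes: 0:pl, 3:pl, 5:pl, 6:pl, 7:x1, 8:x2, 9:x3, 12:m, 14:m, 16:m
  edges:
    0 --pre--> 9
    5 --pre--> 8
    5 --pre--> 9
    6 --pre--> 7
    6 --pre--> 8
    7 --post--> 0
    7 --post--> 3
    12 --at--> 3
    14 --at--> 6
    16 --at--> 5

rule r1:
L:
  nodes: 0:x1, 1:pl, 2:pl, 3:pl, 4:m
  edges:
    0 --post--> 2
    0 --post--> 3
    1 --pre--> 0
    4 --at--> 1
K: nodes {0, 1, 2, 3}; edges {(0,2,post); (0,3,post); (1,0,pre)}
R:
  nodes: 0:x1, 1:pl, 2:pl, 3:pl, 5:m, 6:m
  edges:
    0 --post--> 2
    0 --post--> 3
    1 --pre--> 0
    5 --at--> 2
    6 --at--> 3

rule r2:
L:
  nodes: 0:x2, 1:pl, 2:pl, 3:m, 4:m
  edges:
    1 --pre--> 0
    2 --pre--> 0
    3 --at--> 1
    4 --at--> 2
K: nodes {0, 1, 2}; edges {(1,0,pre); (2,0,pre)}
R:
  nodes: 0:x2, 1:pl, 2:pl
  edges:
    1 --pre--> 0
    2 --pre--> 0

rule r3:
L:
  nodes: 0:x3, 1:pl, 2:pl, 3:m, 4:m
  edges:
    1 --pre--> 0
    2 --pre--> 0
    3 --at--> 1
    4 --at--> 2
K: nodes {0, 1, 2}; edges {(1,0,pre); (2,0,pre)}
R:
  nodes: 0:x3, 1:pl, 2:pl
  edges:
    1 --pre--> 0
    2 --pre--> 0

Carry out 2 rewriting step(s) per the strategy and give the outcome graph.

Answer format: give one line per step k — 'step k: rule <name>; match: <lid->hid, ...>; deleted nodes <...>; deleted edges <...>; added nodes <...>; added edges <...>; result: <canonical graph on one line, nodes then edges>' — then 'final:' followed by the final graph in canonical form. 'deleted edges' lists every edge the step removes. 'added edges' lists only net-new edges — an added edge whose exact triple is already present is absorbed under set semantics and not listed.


step 1: rule r1; match: 0->7, 1->6, 2->0, 3->3, 4->14; deleted nodes 14; deleted edges (14,6,at); added nodes 17, 18; added edges (17,0,at); (18,3,at); result: nodes: 0:pl, 3:pl, 5:pl, 6:pl, 7:x1, 8:x2, 9:x3, 12:m, 16:m, 17:m, 18:m edges: (0,9,pre); (5,8,pre); (5,9,pre); (6,7,pre); (6,8,pre); (7,0,post); (7,3,post); (12,3,at); (16,5,at); (17,0,at); (18,3,at)
step 2: rule r3; match: 0->9, 1->0, 2->5, 3->17, 4->16; deleted nodes 16, 17; deleted edges (16,5,at); (17,0,at); added nodes (none); added edges (none); result: nodes: 0:pl, 3:pl, 5:pl, 6:pl, 7:x1, 8:x2, 9:x3, 12:m, 18:m edges: (0,9,pre); (5,8,pre); (5,9,pre); (6,7,pre); (6,8,pre); (7,0,post); (7,3,post); (12,3,at); (18,3,at)
final:
nodes: 0:pl, 3:pl, 5:pl, 6:pl, 7:x1, 8:x2, 9:x3, 12:m, 18:m
edges: (0,9,pre); (5,8,pre); (5,9,pre); (6,7,pre); (6,8,pre); (7,0,post); (7,3,post); (12,3,at); (18,3,at)


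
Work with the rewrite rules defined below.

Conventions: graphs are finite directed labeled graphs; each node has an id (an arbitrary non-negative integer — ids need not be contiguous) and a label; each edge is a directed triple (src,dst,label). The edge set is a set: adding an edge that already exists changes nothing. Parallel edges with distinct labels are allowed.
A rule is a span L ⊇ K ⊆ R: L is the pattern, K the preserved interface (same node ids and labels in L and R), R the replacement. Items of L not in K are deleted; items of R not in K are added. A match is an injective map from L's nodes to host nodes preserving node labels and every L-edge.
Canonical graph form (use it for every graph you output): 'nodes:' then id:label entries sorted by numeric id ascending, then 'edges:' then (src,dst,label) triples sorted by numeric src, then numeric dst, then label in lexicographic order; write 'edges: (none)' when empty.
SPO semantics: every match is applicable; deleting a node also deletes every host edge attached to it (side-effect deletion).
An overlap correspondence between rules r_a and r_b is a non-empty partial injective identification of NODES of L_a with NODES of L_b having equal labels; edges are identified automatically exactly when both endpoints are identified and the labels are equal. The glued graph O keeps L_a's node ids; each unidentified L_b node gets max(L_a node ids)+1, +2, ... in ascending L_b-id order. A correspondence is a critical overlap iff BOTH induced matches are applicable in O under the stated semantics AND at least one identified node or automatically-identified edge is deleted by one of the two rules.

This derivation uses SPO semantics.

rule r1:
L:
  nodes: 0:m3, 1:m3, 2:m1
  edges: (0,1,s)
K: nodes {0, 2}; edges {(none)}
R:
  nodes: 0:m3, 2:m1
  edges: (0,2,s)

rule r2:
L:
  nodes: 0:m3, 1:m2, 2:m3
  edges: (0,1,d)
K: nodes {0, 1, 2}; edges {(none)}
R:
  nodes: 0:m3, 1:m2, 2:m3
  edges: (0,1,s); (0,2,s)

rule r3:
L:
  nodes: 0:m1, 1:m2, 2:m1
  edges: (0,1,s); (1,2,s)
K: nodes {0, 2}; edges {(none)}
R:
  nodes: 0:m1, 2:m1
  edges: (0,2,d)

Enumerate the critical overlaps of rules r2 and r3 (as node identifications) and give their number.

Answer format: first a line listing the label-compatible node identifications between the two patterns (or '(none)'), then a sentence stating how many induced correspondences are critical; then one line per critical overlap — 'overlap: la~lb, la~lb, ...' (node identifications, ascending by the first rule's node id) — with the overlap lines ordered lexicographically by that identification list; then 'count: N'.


label-compatible node identifications between L(r2) and L(r3): 1~1
1 of the induced correspondences is a critical overlap of r2 and r3.
overlap: 1~1
count: 1


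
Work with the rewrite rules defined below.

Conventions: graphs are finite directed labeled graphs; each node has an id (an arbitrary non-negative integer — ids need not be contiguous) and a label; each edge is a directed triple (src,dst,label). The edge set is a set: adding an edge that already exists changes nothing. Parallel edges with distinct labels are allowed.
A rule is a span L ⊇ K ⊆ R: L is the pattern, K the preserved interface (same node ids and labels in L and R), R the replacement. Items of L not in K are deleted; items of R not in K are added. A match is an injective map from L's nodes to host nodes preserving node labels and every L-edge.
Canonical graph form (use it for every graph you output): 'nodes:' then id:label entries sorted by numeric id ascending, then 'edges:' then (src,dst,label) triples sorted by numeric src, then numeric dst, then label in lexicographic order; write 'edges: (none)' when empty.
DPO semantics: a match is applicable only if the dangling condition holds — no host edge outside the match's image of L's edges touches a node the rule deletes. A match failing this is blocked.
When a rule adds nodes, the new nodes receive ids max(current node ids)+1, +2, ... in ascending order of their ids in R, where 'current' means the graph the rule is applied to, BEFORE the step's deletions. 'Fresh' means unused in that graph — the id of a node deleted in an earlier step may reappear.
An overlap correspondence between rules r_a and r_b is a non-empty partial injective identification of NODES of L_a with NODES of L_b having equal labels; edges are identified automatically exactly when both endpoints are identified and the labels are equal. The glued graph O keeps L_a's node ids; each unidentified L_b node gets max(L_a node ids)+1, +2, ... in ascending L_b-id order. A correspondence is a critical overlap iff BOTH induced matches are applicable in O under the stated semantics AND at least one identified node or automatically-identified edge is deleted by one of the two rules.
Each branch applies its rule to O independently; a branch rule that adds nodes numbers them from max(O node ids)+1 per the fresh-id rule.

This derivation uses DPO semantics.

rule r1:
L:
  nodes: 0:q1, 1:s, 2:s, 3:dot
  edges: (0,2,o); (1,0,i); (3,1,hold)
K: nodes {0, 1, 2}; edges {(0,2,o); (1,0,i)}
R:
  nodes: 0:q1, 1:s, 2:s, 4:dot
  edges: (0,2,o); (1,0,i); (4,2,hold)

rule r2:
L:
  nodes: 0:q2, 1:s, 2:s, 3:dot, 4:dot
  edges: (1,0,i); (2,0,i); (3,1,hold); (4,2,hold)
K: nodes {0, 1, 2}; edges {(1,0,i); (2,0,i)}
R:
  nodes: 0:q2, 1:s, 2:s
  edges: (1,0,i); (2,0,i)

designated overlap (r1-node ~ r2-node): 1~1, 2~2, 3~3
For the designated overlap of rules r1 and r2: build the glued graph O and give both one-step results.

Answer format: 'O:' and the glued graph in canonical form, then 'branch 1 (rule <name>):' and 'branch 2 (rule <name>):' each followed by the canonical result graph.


O:
nodes: 0:q1, 1:s, 2:s, 3:dot, 4:q2, 5:dot
edges: (0,2,o); (1,0,i); (1,4,i); (2,4,i); (3,1,hold); (5,2,hold)
branch 1 (rule r1):
nodes: 0:q1, 1:s, 2:s, 4:q2, 5:dot, 6:dot
edges: (0,2,o); (1,0,i); (1,4,i); (2,4,i); (5,2,hold); (6,2,hold)
branch 2 (rule r2):
nodes: 0:q1, 1:s, 2:s, 4:q2
edges: (0,2,o); (1,0,i); (1,4,i); (2,4,i)


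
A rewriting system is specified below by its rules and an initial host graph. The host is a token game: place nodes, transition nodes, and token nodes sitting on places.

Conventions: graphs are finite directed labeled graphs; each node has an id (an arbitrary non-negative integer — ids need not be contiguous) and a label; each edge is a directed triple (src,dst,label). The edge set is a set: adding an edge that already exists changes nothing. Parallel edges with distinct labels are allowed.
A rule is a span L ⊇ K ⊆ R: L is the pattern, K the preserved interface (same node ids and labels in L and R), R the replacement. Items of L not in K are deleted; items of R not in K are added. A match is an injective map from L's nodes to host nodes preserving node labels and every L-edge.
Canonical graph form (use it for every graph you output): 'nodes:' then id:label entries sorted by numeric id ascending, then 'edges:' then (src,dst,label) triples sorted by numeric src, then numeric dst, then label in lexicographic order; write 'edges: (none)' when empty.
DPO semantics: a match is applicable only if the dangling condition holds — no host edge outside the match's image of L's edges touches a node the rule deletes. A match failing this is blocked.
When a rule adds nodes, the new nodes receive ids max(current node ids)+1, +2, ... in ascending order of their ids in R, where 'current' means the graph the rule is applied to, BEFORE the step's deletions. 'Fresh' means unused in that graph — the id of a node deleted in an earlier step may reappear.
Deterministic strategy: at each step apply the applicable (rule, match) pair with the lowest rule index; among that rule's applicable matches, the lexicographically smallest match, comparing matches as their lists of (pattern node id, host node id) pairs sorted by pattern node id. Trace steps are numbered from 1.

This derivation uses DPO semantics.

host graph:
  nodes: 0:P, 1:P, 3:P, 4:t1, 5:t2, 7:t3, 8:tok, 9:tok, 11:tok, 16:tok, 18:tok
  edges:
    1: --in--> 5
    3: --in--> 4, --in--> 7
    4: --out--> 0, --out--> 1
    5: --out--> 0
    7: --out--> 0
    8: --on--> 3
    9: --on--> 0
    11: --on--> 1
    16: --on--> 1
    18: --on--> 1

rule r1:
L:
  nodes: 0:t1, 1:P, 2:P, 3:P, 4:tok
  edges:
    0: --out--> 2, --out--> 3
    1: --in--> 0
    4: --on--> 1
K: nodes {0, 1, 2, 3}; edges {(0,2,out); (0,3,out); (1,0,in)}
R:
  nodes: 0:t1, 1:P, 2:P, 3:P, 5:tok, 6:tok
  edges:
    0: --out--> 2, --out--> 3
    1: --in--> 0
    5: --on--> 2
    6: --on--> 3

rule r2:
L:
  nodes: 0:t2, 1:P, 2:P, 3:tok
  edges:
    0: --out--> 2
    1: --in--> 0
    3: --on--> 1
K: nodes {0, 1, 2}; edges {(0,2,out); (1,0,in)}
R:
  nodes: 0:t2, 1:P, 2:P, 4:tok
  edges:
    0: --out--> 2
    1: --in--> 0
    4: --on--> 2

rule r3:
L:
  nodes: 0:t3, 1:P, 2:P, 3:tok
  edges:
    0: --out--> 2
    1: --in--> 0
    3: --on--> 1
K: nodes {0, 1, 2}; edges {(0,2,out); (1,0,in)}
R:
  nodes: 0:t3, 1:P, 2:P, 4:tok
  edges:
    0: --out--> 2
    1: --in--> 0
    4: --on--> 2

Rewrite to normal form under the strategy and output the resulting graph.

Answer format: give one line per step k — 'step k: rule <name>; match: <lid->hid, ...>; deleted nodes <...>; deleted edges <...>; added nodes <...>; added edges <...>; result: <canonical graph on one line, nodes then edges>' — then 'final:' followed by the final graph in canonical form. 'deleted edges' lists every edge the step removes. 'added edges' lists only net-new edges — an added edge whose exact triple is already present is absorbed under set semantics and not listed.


step 1: rule r1; match: 0->4, 1->3, 2->0, 3->1, 4->8; deleted nodes 8; deleted edges (8,3,on); added nodes 19, 20; added edges (19,0,on); (20,1,on); result: nodes: 0:P, 1:P, 3:P, 4:t1, 5:t2, 7:t3, 9:tok, 11:tok, 16:tok, 18:tok, 19:tok, 20:tok edges: (1,5,in); (3,4,in); (3,7,in); (4,0,out); (4,1,out); (5,0,out); (7,0,out); (9,0,on); (11,1,on); (16,1,on); (18,1,on); (19,0,on); (20,1,on)
step 2: rule r2; match: 0->5, 1->1, 2->0, 3->11; deleted nodes 11; deleted edges (11,1,on); added nodes 21; added edges (21,0,on); result: nodes: 0:P, 1:P, 3:P, 4:t1, 5:t2, 7:t3, 9:tok, 16:tok, 18:tok, 19:tok, 20:tok, 21:tok edges: (1,5,in); (3,4,in); (3,7,in); (4,0,out); (4,1,out); (5,0,out); (7,0,out); (9,0,on); (16,1,on); (18,1,on); (19,0,on); (20,1,on); (21,0,on)
step 3: rule r2; match: 0->5, 1->1, 2->0, 3->16; deleted nodes 16; deleted edges (16,1,on); added nodes 22; added edges (22,0,on); result: nodes: 0:P, 1:P, 3:P, 4:t1, 5:t2, 7:t3, 9:tok, 18:tok, 19:tok, 20:tok, 21:tok, 22:tok edges: (1,5,in); (3,4,in); (3,7,in); (4,0,out); (4,1,out); (5,0,out); (7,0,out); (9,0,on); (18,1,on); (19,0,on); (20,1,on); (21,0,on); (22,0,on)
step 4: rule r2; match: 0->5, 1->1, 2->0, 3->18; deleted nodes 18; deleted edges (18,1,on); added nodes 23; added edges (23,0,on); result: nodes: 0:P, 1:P, 3:P, 4:t1, 5:t2, 7:t3, 9:tok, 19:tok, 20:tok, 21:tok, 22:tok, 23:tok edges: (1,5,in); (3,4,in); (3,7,in); (4,0,out); (4,1,out); (5,0,out); (7,0,out); (9,0,on); (19,0,on); (20,1,on); (21,0,on); (22,0,on); (23,0,on)
step 5: rule r2; match: 0->5, 1->1, 2->0, 3->20; deleted nodes 20; deleted edges (20,1,on); added nodes 24; added edges (24,0,on); result: nodes: 0:P, 1:P, 3:P, 4:t1, 5:t2, 7:t3, 9:tok, 19:tok, 21:tok, 22:tok, 23:tok, 24:tok edges: (1,5,in); (3,4,in); (3,7,in); (4,0,out); (4,1,out); (5,0,out); (7,0,out); (9,0,on); (19,0,on); (21,0,on); (22,0,on); (23,0,on); (24,0,on)
final:
nodes: 0:P, 1:P, 3:P, 4:t1, 5:t2, 7:t3, 9:tok, 19:tok, 21:tok, 22:tok, 23:tok, 24:tok
edges: (1,5,in); (3,4,in); (3,7,in); (4,0,out); (4,1,out); (5,0,out); (7,0,out); (9,0,on); (19,0,on); (21,0,on); (22,0,on); (23,0,on); (24,0,on)


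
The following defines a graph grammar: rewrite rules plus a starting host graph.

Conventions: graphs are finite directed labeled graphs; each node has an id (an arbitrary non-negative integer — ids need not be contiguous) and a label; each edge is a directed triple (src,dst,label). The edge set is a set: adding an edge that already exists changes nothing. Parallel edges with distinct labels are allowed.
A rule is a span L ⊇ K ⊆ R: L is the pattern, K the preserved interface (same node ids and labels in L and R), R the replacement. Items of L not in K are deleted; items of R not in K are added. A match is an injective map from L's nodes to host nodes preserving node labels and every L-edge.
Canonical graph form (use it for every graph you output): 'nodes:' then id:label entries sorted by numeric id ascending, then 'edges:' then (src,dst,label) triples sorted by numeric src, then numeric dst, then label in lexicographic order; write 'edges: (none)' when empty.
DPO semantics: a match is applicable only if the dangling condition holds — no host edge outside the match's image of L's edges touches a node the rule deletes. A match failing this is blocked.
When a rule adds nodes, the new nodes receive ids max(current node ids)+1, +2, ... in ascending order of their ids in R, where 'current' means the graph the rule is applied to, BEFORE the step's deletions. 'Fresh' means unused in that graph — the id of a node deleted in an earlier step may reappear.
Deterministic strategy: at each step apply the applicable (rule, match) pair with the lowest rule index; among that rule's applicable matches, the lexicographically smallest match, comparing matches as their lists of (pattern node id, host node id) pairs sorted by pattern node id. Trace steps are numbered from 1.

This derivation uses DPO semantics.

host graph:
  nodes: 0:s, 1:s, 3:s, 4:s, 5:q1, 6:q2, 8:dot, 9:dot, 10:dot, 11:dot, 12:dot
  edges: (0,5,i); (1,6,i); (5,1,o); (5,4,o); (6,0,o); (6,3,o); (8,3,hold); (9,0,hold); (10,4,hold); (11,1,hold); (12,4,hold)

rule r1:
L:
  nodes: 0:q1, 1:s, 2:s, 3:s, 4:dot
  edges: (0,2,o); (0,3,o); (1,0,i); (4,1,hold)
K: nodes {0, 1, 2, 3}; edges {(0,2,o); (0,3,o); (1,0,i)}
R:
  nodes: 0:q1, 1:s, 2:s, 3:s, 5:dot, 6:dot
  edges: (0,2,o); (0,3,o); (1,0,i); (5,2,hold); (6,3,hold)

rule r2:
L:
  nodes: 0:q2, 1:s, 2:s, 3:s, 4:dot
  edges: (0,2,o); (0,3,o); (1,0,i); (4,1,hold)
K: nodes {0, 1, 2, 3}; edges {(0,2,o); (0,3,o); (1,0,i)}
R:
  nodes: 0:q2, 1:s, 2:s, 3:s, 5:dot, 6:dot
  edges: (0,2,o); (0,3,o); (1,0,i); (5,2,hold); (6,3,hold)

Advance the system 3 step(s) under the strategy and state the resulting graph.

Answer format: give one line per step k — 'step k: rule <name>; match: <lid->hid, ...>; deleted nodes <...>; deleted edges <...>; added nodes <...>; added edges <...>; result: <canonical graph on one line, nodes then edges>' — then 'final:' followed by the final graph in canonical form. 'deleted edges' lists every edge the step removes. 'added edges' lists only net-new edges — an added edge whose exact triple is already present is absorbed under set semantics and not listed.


step 1: rule r1; match: 0->5, 1->0, 2->1, 3->4, 4->9; deleted nodes 9; deleted edges (9,0,hold); added nodes 13, 14; added edges (13,1,hold); (14,4,hold); result: nodes: 0:s, 1:s, 3:s, 4:s, 5:q1, 6:q2, 8:dot, 10:dot, 11:dot, 12:dot, 13:dot, 14:dot edges: (0,5,i); (1,6,i); (5,1,o); (5,4,o); (6,0,o); (6,3,o); (8,3,hold); (10,4,hold); (11,1,hold); (12,4,hold); (13,1,hold); (14,4,hold)
step 2: rule r2; match: 0->6, 1->1, 2->0, 3->3, 4->11; deleted nodes 11; deleted edges (11,1,hold); added nodes 15, 16; added edges (15,0,hold); (16,3,hold); result: nodes: 0:s, 1:s, 3:s, 4:s, 5:q1, 6:q2, 8:dot, 10:dot, 12:dot, 13:dot, 14:dot, 15:dot, 16:dot edges: (0,5,i); (1,6,i); (5,1,o); (5,4,o); (6,0,o); (6,3,o); (8,3,hold); (10,4,hold); (12,4,hold); (13,1,hold); (14,4,hold); (15,0,hold); (16,3,hold)
step 3: rule r1; match: 0->5, 1->0, 2->1, 3->4, 4->15; deleted nodes 15; deleted edges (15,0,hold); added nodes 17, 18; added edges (17,1,hold); (18,4,hold); result: nodes: 0:s, 1:s, 3:s, 4:s, 5:q1, 6:q2, 8:dot, 10:dot, 12:dot, 13:dot, 14:dot, 16:dot, 17:dot, 18:dot edges: (0,5,i); (1,6,i); (5,1,o); (5,4,o); (6,0,o); (6,3,o); (8,3,hold); (10,4,hold); (12,4,hold); (13,1,hold); (14,4,hold); (16,3,hold); (17,1,hold); (18,4,hold)
final:
nodes: 0:s, 1:s, 3:s, 4:s, 5:q1, 6:q2, 8:dot, 10:dot, 12:dot, 13:dot, 14:dot, 16:dot, 17:dot, 18:dot
edges: (0,5,i); (1,6,i); (5,1,o); (5,4,o); (6,0,o); (6,3,o); (8,3,hold); (10,4,hold); (12,4,hold); (13,1,hold); (14,4,hold); (16,3,hold); (17,1,hold); (18,4,hold)


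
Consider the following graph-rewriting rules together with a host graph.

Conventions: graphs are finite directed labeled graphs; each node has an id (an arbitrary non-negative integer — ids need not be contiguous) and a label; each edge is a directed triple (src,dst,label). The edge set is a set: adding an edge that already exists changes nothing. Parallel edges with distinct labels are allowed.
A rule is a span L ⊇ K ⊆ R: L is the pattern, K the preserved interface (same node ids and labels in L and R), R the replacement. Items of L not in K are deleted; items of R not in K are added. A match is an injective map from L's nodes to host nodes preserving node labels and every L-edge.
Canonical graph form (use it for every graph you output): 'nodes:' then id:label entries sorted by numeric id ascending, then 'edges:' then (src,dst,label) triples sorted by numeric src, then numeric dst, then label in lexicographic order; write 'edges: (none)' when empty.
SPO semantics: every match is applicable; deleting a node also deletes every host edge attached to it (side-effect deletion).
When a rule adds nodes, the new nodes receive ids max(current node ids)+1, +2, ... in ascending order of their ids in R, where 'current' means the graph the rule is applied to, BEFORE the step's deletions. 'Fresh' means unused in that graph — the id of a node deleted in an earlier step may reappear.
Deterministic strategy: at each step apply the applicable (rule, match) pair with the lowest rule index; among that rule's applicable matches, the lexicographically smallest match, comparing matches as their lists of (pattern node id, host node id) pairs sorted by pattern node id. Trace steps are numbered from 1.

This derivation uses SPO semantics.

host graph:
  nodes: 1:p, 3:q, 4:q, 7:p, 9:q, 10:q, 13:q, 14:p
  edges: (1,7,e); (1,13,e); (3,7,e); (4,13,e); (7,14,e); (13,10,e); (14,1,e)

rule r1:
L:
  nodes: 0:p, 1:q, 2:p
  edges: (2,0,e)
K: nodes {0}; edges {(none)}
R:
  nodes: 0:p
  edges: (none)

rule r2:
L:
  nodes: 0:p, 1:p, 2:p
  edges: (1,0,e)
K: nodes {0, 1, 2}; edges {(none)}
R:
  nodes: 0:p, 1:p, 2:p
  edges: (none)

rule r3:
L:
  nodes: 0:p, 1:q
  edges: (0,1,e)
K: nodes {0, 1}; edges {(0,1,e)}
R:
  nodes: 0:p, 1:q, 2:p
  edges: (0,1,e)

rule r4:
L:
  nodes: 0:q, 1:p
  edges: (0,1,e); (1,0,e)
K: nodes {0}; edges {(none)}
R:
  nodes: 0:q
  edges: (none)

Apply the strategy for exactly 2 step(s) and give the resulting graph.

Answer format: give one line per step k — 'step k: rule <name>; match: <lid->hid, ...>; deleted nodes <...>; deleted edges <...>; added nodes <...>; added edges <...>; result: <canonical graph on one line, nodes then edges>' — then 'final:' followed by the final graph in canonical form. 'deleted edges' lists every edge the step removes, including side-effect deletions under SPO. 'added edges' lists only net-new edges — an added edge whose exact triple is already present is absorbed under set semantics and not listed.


step 1: rule r1; match: 0->1, 1->3, 2->14; deleted nodes 3, 14; deleted edges (3,7,e); (7,14,e); (14,1,e); added nodes (none); added edges (none); result: nodes: 1:p, 4:q, 7:p, 9:q, 10:q, 13:q edges: (1,7,e); (1,13,e); (4,13,e); (13,10,e)
step 2: rule r1; match: 0->7, 1->4, 2->1; deleted nodes 1, 4; deleted edges (1,7,e); (1,13,e); (4,13,e); added nodes (none); added edges (none); result: nodes: 7:p, 9:q, 10:q, 13:q edges: (13,10,e)
final:
nodes: 7:p, 9:q, 10:q, 13:q
edges: (13,10,e)


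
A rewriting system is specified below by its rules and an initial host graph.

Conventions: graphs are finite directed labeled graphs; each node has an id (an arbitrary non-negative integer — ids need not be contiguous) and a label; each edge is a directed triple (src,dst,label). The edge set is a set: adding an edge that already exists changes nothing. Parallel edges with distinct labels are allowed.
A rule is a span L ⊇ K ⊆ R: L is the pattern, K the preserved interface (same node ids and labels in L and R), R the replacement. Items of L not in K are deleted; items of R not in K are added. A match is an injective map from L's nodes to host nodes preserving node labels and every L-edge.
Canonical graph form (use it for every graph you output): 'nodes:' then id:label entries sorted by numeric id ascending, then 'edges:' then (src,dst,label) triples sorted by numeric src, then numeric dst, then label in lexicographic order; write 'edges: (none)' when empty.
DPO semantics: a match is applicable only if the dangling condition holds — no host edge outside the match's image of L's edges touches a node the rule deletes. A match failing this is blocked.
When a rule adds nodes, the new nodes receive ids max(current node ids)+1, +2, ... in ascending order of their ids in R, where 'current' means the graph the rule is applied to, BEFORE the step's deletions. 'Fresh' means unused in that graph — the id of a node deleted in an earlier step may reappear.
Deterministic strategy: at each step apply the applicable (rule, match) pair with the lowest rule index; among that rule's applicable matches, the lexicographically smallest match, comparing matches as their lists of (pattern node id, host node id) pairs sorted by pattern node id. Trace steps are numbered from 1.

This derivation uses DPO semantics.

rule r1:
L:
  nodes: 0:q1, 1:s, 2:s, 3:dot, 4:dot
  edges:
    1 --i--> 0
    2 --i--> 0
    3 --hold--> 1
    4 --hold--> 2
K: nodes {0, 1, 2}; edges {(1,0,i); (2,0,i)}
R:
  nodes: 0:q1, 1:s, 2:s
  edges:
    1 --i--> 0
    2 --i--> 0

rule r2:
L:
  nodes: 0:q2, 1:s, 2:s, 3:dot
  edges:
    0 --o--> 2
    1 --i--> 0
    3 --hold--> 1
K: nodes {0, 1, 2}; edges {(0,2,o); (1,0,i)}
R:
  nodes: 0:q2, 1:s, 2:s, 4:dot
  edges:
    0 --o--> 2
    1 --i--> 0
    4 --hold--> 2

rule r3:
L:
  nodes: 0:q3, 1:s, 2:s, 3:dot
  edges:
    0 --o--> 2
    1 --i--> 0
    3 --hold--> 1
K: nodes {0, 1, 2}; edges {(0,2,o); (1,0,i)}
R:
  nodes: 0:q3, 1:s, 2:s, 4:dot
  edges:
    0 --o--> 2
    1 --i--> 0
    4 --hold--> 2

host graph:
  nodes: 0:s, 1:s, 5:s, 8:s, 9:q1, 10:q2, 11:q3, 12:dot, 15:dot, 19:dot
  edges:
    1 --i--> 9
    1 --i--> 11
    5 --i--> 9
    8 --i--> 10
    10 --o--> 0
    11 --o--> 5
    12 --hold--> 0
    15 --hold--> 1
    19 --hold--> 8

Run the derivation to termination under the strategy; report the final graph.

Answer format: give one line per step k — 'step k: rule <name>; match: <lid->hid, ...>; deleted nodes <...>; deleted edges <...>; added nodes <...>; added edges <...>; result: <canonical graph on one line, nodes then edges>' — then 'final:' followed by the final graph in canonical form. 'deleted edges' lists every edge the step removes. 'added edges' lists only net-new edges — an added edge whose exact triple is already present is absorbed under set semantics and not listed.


step 1: rule r2; match: 0->10, 1->8, 2->0, 3->19; deleted nodes 19; deleted edges (19,8,hold); added nodes 20; added edges (20,0,hold); result: nodes: 0:s, 1:s, 5:s, 8:s, 9:q1, 10:q2, 11:q3, 12:dot, 15:dot, 20:dot edges: (1,9,i); (1,11,i); (5,9,i); (8,10,i); (10,0,o); (11,5,o); (12,0,hold); (15,1,hold); (20,0,hold)
step 2: rule r3; match: 0->11, 1->1, 2->5, 3->15; deleted nodes 15; deleted edges (15,1,hold); added nodes 21; added edges (21,5,hold); result: nodes: 0:s, 1:s, 5:s, 8:s, 9:q1, 10:q2, 11:q3, 12:dot, 20:dot, 21:dot edges: (1,9,i); (1,11,i); (5,9,i); (8,10,i); (10,0,o); (11,5,o); (12,0,hold); (20,0,hold); (21,5,hold)
final:
nodes: 0:s, 1:s, 5:s, 8:s, 9:q1, 10:q2, 11:q3, 12:dot, 20:dot, 21:dot
edges: (1,9,i); (1,11,i); (5,9,i); (8,10,i); (10,0,o); (11,5,o); (12,0,hold); (20,0,hold); (21,5,hold)


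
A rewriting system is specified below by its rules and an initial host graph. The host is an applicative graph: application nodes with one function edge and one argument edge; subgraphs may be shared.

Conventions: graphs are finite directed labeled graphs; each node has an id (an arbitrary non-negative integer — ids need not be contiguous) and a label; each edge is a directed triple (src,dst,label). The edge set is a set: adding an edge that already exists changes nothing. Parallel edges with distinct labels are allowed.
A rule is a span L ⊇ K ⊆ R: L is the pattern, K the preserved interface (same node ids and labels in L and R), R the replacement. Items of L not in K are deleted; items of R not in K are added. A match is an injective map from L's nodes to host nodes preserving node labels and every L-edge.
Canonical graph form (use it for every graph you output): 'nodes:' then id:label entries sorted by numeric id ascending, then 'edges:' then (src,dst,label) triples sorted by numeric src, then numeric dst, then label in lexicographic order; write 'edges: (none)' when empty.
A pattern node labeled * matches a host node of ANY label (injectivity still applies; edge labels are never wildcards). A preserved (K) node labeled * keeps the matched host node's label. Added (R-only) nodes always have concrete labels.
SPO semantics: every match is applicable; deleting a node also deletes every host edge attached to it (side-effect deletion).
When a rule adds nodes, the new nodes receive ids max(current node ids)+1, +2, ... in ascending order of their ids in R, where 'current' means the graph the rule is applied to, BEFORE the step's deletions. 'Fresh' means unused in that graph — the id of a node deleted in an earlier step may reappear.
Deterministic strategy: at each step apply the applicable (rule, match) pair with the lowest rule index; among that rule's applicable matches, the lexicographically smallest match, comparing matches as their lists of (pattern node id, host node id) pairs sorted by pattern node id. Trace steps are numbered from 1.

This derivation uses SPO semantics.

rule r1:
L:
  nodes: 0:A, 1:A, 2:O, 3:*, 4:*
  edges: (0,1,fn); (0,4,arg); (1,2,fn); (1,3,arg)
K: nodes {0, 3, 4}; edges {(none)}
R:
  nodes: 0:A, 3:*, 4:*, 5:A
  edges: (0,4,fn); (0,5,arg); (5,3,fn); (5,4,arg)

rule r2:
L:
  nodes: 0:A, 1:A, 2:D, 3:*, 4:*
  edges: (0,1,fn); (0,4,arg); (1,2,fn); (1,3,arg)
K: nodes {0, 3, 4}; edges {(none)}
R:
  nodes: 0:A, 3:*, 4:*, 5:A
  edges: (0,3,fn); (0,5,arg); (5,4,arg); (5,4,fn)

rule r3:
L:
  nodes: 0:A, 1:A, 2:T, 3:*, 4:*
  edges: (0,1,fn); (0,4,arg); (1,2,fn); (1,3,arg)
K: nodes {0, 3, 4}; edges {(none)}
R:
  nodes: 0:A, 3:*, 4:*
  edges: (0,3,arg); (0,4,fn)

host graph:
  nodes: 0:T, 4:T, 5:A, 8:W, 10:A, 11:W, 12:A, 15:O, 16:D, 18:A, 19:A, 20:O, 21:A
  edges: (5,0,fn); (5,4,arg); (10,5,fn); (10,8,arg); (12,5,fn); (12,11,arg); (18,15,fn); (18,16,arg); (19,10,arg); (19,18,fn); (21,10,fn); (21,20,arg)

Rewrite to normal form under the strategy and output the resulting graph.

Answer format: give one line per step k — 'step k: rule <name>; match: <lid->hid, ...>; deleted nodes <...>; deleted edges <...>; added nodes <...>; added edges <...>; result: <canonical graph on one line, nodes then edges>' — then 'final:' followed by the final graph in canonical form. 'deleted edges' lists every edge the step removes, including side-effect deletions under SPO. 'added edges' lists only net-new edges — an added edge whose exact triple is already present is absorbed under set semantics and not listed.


step 1: rule r1; match: 0->19, 1->18, 2->15, 3->16, 4->10; deleted nodes 15, 18; deleted edges (18,15,fn); (18,16,arg); (19,10,arg); (19,18,fn); added nodes 22; added edges (19,10,fn); (19,22,arg); (22,10,arg); (22,16,fn); result: nodes: 0:T, 4:T, 5:A, 8:W, 10:A, 11:W, 12:A, 16:D, 19:A, 20:O, 21:A, 22:A edges: (5,0,fn); (5,4,arg); (10,5,fn); (10,8,arg); (12,5,fn); (12,11,arg); (19,10,fn); (19,22,arg); (21,10,fn); (21,20,arg); (22,10,arg); (22,16,fn)
step 2: rule r3; match: 0->10, 1->5, 2->0, 3->4, 4->8; deleted nodes 0, 5; deleted edges (5,0,fn); (5,4,arg); (10,5,fn); (10,8,arg); (12,5,fn); added nodes (none); added edges (10,4,arg); (10,8,fn); result: nodes: 4:T, 8:W, 10:A, 11:W, 12:A, 16:D, 19:A, 20:O, 21:A, 22:A edges: (10,4,arg); (10,8,fn); (12,11,arg); (19,10,fn); (19,22,arg); (21,10,fn); (21,20,arg); (22,10,arg); (22,16,fn)
final:
nodes: 4:T, 8:W, 10:A, 11:W, 12:A, 16:D, 19:A, 20:O, 21:A, 22:A
edges: (10,4,arg); (10,8,fn); (12,11,arg); (19,10,fn); (19,22,arg); (21,10,fn); (21,20,arg); (22,10,arg); (22,16,fn)
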